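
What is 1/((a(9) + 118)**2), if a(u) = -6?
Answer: 1/12544 ≈ 7.9719e-5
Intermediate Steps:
1/((a(9) + 118)**2) = 1/((-6 + 118)**2) = 1/(112**2) = 1/12544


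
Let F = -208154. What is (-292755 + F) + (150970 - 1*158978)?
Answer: -508917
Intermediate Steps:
(-292755 + F) + (150970 - 1*158978) = (-292755 - 208154) + (150970 - 1*158978) = -500909 + (150970 - 158978) = -500909 - 8008 = -508917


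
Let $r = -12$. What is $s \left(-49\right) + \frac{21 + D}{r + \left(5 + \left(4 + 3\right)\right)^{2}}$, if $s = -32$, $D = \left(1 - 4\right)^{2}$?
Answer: $\frac{34501}{22} \approx 1568.2$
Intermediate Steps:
$D = 9$ ($D = \left(-3\right)^{2} = 9$)
$s \left(-49\right) + \frac{21 + D}{r + \left(5 + \left(4 + 3\right)\right)^{2}} = \left(-32\right) \left(-49\right) + \frac{21 + 9}{-12 + \left(5 + \left(4 + 3\right)\right)^{2}} = 1568 + \frac{30}{-12 + \left(5 + 7\right)^{2}} = 1568 + \frac{30}{-12 + 12^{2}} = 1568 + \frac{30}{-12 + 144} = 1568 + \frac{30}{132} = 1568 + 30 \cdot \frac{1}{132} = 1568 + \frac{5}{22} = \frac{34501}{22}$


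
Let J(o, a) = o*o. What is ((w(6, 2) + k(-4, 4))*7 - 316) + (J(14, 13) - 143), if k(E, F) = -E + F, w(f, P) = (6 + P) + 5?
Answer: -116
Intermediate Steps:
w(f, P) = 11 + P
J(o, a) = o²
k(E, F) = F - E
((w(6, 2) + k(-4, 4))*7 - 316) + (J(14, 13) - 143) = (((11 + 2) + (4 - 1*(-4)))*7 - 316) + (14² - 143) = ((13 + (4 + 4))*7 - 316) + (196 - 143) = ((13 + 8)*7 - 316) + 53 = (21*7 - 316) + 53 = (147 - 316) + 53 = -169 + 53 = -116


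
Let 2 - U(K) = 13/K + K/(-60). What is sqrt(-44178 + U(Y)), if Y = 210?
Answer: I*sqrt(487002495)/105 ≈ 210.17*I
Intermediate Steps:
U(K) = 2 - 13/K + K/60 (U(K) = 2 - (13/K + K/(-60)) = 2 - (13/K + K*(-1/60)) = 2 - (13/K - K/60) = 2 + (-13/K + K/60) = 2 - 13/K + K/60)
sqrt(-44178 + U(Y)) = sqrt(-44178 + (2 - 13/210 + (1/60)*210)) = sqrt(-44178 + (2 - 13*1/210 + 7/2)) = sqrt(-44178 + (2 - 13/210 + 7/2)) = sqrt(-44178 + 571/105) = sqrt(-4638119/105) = I*sqrt(487002495)/105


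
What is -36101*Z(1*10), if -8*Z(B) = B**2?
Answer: 902525/2 ≈ 4.5126e+5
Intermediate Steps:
Z(B) = -B**2/8
-36101*Z(1*10) = -(-36101)*(1*10)**2/8 = -(-36101)*10**2/8 = -(-36101)*100/8 = -36101*(-25/2) = 902525/2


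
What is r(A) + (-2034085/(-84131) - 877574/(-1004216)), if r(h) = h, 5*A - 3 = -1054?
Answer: -39106003702163/211214240740 ≈ -185.15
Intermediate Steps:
A = -1051/5 (A = ⅗ + (⅕)*(-1054) = ⅗ - 1054/5 = -1051/5 ≈ -210.20)
r(A) + (-2034085/(-84131) - 877574/(-1004216)) = -1051/5 + (-2034085/(-84131) - 877574/(-1004216)) = -1051/5 + (-2034085*(-1/84131) - 877574*(-1/1004216)) = -1051/5 + (2034085/84131 + 438787/502108) = -1051/5 + 1058245940277/42242848148 = -39106003702163/211214240740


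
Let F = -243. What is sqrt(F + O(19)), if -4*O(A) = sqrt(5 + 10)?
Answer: sqrt(-972 - sqrt(15))/2 ≈ 15.619*I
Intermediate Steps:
O(A) = -sqrt(15)/4 (O(A) = -sqrt(5 + 10)/4 = -sqrt(15)/4)
sqrt(F + O(19)) = sqrt(-243 - sqrt(15)/4)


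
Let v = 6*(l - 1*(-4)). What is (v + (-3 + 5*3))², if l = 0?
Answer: 1296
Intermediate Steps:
v = 24 (v = 6*(0 - 1*(-4)) = 6*(0 + 4) = 6*4 = 24)
(v + (-3 + 5*3))² = (24 + (-3 + 5*3))² = (24 + (-3 + 15))² = (24 + 12)² = 36² = 1296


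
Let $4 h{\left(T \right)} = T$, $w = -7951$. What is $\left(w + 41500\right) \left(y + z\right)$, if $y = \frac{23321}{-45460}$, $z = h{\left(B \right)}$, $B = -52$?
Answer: $- \frac{20609184249}{45460} \approx -4.5335 \cdot 10^{5}$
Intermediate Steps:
$h{\left(T \right)} = \frac{T}{4}$
$z = -13$ ($z = \frac{1}{4} \left(-52\right) = -13$)
$y = - \frac{23321}{45460}$ ($y = 23321 \left(- \frac{1}{45460}\right) = - \frac{23321}{45460} \approx -0.513$)
$\left(w + 41500\right) \left(y + z\right) = \left(-7951 + 41500\right) \left(- \frac{23321}{45460} - 13\right) = 33549 \left(- \frac{614301}{45460}\right) = - \frac{20609184249}{45460}$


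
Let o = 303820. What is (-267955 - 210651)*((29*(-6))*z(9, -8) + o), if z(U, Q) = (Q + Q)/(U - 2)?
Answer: -1019202963544/7 ≈ -1.4560e+11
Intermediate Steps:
z(U, Q) = 2*Q/(-2 + U) (z(U, Q) = (2*Q)/(-2 + U) = 2*Q/(-2 + U))
(-267955 - 210651)*((29*(-6))*z(9, -8) + o) = (-267955 - 210651)*((29*(-6))*(2*(-8)/(-2 + 9)) + 303820) = -478606*(-348*(-8)/7 + 303820) = -478606*(-174*(-16/7) + 303820) = -478606*(2784/7 + 303820) = -478606*2129524/7 = -1019202963544/7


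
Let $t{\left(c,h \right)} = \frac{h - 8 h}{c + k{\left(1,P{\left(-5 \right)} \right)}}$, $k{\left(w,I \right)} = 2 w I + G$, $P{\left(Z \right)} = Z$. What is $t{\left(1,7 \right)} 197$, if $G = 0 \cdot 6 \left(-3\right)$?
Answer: $\frac{9653}{9} \approx 1072.6$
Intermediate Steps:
$G = 0$ ($G = 0 \left(-3\right) = 0$)
$k{\left(w,I \right)} = 2 I w$ ($k{\left(w,I \right)} = 2 w I + 0 = 2 I w + 0 = 2 I w$)
$t{\left(c,h \right)} = - \frac{7 h}{-10 + c}$ ($t{\left(c,h \right)} = \frac{h - 8 h}{c + 2 \left(-5\right) 1} = \frac{\left(-7\right) h}{c - 10} = \frac{\left(-7\right) h}{-10 + c} = - \frac{7 h}{-10 + c}$)
$t{\left(1,7 \right)} 197 = \left(-7\right) 7 \frac{1}{-10 + 1} \cdot 197 = \left(-7\right) 7 \frac{1}{-9} \cdot 197 = \left(-7\right) 7 \left(- \frac{1}{9}\right) 197 = \frac{49}{9} \cdot 197 = \frac{9653}{9}$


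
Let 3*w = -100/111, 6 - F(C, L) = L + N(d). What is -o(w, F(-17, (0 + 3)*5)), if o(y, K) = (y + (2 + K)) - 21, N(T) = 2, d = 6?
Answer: 10090/333 ≈ 30.300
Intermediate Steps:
F(C, L) = 4 - L (F(C, L) = 6 - (L + 2) = 6 - (2 + L) = 6 + (-2 - L) = 4 - L)
w = -100/333 (w = (-100/111)/3 = (-100*1/111)/3 = (⅓)*(-100/111) = -100/333 ≈ -0.30030)
o(y, K) = -19 + K + y (o(y, K) = (2 + K + y) - 21 = -19 + K + y)
-o(w, F(-17, (0 + 3)*5)) = -(-19 + (4 - (0 + 3)*5) - 100/333) = -(-19 + (4 - 3*5) - 100/333) = -(-19 + (4 - 1*15) - 100/333) = -(-19 + (4 - 15) - 100/333) = -(-19 - 11 - 100/333) = -1*(-10090/333) = 10090/333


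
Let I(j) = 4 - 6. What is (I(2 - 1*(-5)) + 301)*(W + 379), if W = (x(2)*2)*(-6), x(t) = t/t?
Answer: 109733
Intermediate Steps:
x(t) = 1
I(j) = -2
W = -12 (W = (1*2)*(-6) = 2*(-6) = -12)
(I(2 - 1*(-5)) + 301)*(W + 379) = (-2 + 301)*(-12 + 379) = 299*367 = 109733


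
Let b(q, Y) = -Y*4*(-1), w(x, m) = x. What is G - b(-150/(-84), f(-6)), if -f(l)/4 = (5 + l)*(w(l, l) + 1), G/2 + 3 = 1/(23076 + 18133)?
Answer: 3049468/41209 ≈ 74.000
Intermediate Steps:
G = -247252/41209 (G = -6 + 2/(23076 + 18133) = -6 + 2/41209 = -247252/41209 ≈ -6.0000)
f(l) = -4*(1 + l)*(5 + l) (f(l) = -4*(5 + l)*(l + 1) = -4*(5 + l)*(1 + l) = -4*(1 + l)*(5 + l))
b(q, Y) = 4*Y (b(q, Y) = -4*Y*(-1) = -(-4)*Y = 4*Y)
G - b(-150/(-84), f(-6)) = -247252/41209 - 4*(-20 - 24*(-6) - 4*(-6)**2) = -247252/41209 - 4*(-20 + 144 - 4*36) = -247252/41209 - 4*(-20 + 144 - 144) = -247252/41209 - 4*(-20) = -247252/41209 - 1*(-80) = -247252/41209 + 80 = 3049468/41209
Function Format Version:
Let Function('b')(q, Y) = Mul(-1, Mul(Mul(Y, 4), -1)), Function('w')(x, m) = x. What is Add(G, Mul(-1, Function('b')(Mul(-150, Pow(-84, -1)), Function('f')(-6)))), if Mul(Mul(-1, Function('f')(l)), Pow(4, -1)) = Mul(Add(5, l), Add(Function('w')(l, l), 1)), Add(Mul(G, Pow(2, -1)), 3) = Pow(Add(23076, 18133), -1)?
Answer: Rational(3049468, 41209) ≈ 74.000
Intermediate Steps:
G = Rational(-247252, 41209) (G = Add(-6, Mul(2, Pow(Add(23076, 18133), -1))) = Add(-6, Mul(2, Pow(41209, -1))) = Add(-6, Mul(2, Rational(1, 41209))) = Add(-6, Rational(2, 41209)) = Rational(-247252, 41209) ≈ -6.0000)
Function('f')(l) = Mul(-4, Add(1, l), Add(5, l)) (Function('f')(l) = Mul(-4, Mul(Add(5, l), Add(l, 1))) = Mul(-4, Mul(Add(5, l), Add(1, l))) = Mul(-4, Mul(Add(1, l), Add(5, l))) = Mul(-4, Add(1, l), Add(5, l)))
Function('b')(q, Y) = Mul(4, Y) (Function('b')(q, Y) = Mul(-1, Mul(Mul(4, Y), -1)) = Mul(-1, Mul(-4, Y)) = Mul(4, Y))
Add(G, Mul(-1, Function('b')(Mul(-150, Pow(-84, -1)), Function('f')(-6)))) = Add(Rational(-247252, 41209), Mul(-1, Mul(4, Add(-20, Mul(-24, -6), Mul(-4, Pow(-6, 2)))))) = Add(Rational(-247252, 41209), Mul(-1, Mul(4, Add(-20, 144, Mul(-4, 36))))) = Add(Rational(-247252, 41209), Mul(-1, Mul(4, Add(-20, 144, -144)))) = Add(Rational(-247252, 41209), Mul(-1, Mul(4, -20))) = Add(Rational(-247252, 41209), Mul(-1, -80)) = Add(Rational(-247252, 41209), 80) = Rational(3049468, 41209)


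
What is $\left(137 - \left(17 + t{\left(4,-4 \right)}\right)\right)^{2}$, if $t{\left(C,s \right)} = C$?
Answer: $13456$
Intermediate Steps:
$\left(137 - \left(17 + t{\left(4,-4 \right)}\right)\right)^{2} = \left(137 - 21\right)^{2} = 116^{2} = 13456$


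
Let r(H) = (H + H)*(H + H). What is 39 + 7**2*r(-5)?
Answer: 4939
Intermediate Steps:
r(H) = 4*H**2 (r(H) = (2*H)*(2*H) = 4*H**2)
39 + 7**2*r(-5) = 39 + 7**2*(4*(-5)**2) = 39 + 49*(4*25) = 39 + 49*100 = 39 + 4900 = 4939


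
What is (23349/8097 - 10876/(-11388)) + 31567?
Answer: 242591997833/7684053 ≈ 31571.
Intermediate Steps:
(23349/8097 - 10876/(-11388)) + 31567 = (23349*(1/8097) - 10876*(-1/11388)) + 31567 = (7783/2699 + 2719/2847) + 31567 = 29496782/7684053 + 31567 = 242591997833/7684053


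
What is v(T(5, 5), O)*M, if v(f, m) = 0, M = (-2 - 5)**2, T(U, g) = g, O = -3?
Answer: 0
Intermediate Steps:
M = 49 (M = (-7)**2 = 49)
v(T(5, 5), O)*M = 0*49 = 0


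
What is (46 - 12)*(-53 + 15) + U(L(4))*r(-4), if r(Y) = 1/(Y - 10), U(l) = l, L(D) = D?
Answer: -9046/7 ≈ -1292.3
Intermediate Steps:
r(Y) = 1/(-10 + Y)
(46 - 12)*(-53 + 15) + U(L(4))*r(-4) = (46 - 12)*(-53 + 15) + 4/(-10 - 4) = 34*(-38) + 4/(-14) = -1292 + 4*(-1/14) = -1292 - 2/7 = -9046/7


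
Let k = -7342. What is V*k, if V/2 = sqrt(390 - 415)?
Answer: -73420*I ≈ -73420.0*I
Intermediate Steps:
V = 10*I (V = 2*sqrt(390 - 415) = 2*sqrt(-25) = 2*(5*I) = 10*I ≈ 10.0*I)
V*k = (10*I)*(-7342) = -73420*I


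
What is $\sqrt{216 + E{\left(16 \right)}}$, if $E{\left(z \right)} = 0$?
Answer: $6 \sqrt{6} \approx 14.697$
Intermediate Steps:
$\sqrt{216 + E{\left(16 \right)}} = \sqrt{216 + 0} = \sqrt{216} = 6 \sqrt{6}$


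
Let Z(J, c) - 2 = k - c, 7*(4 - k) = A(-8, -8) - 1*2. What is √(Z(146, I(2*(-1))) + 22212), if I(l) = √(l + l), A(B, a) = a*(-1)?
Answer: √(1088640 - 98*I)/7 ≈ 149.05 - 0.006709*I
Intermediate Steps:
A(B, a) = -a
I(l) = √2*√l (I(l) = √(2*l) = √2*√l)
k = 22/7 (k = 4 - (-1*(-8) - 1*2)/7 = 4 - (8 - 2)/7 = 4 - ⅐*6 = 4 - 6/7 = 22/7 ≈ 3.1429)
Z(J, c) = 36/7 - c (Z(J, c) = 2 + (22/7 - c) = 36/7 - c)
√(Z(146, I(2*(-1))) + 22212) = √((36/7 - √2*√(2*(-1))) + 22212) = √((36/7 - √2*√(-2)) + 22212) = √((36/7 - √2*I*√2) + 22212) = √((36/7 - 2*I) + 22212) = √(155520/7 - 2*I)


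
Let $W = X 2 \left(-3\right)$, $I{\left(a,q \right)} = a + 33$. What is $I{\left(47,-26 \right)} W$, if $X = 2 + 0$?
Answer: $-960$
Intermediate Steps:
$X = 2$
$I{\left(a,q \right)} = 33 + a$
$W = -12$ ($W = 2 \cdot 2 \left(-3\right) = 4 \left(-3\right) = -12$)
$I{\left(47,-26 \right)} W = \left(33 + 47\right) \left(-12\right) = 80 \left(-12\right) = -960$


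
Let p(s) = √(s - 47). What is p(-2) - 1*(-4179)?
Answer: 4179 + 7*I ≈ 4179.0 + 7.0*I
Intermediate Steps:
p(s) = √(-47 + s)
p(-2) - 1*(-4179) = √(-47 - 2) - 1*(-4179) = √(-49) + 4179 = 7*I + 4179 = 4179 + 7*I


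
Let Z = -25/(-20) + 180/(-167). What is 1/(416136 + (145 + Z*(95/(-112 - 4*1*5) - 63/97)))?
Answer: 8553072/3560479349167 ≈ 2.4022e-6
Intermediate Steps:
Z = 115/668 (Z = -25*(-1/20) + 180*(-1/167) = 5/4 - 180/167 = 115/668 ≈ 0.17216)
1/(416136 + (145 + Z*(95/(-112 - 4*1*5) - 63/97))) = 1/(416136 + (145 + 115*(95/(-112 - 4*1*5) - 63/97)/668)) = 1/(416136 + (145 + 115*(95/(-112 - 4*5) - 63*1/97)/668)) = 1/(416136 + (145 + 115*(95/(-112 - 20) - 63/97)/668)) = 1/(416136 + (145 + 115*(95/(-132) - 63/97)/668)) = 1/(416136 + (145 + 115*(95*(-1/132) - 63/97)/668)) = 1/(416136 + (145 + 115*(-95/132 - 63/97)/668)) = 1/(416136 + (145 + (115/668)*(-17531/12804))) = 1/(416136 + (145 - 2016065/8553072)) = 1/(416136 + 1238179375/8553072) = 1/(3560479349167/8553072) = 8553072/3560479349167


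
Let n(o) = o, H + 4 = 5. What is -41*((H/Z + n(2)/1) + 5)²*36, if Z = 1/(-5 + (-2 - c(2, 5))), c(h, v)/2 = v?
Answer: -147600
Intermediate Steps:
H = 1 (H = -4 + 5 = 1)
c(h, v) = 2*v
Z = -1/17 (Z = 1/(-5 + (-2 - 2*5)) = 1/(-5 + (-2 - 1*10)) = 1/(-5 + (-2 - 10)) = 1/(-5 - 12) = 1/(-17) = -1/17 ≈ -0.058824)
-41*((H/Z + n(2)/1) + 5)²*36 = -41*((1/(-1/17) + 2/1) + 5)²*36 = -41*((1*(-17) + 2*1) + 5)²*36 = -41*((-17 + 2) + 5)²*36 = -41*(-15 + 5)²*36 = -41*(-10)²*36 = -41*100*36 = -4100*36 = -147600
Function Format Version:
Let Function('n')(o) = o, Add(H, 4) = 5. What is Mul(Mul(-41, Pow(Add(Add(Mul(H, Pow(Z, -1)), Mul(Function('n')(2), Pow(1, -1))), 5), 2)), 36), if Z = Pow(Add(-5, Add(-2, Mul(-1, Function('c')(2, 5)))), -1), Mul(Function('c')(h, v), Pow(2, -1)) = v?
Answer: -147600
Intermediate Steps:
H = 1 (H = Add(-4, 5) = 1)
Function('c')(h, v) = Mul(2, v)
Z = Rational(-1, 17) (Z = Pow(Add(-5, Add(-2, Mul(-1, Mul(2, 5)))), -1) = Pow(Add(-5, Add(-2, Mul(-1, 10))), -1) = Pow(Add(-5, Add(-2, -10)), -1) = Pow(Add(-5, -12), -1) = Pow(-17, -1) = Rational(-1, 17) ≈ -0.058824)
Mul(Mul(-41, Pow(Add(Add(Mul(H, Pow(Z, -1)), Mul(Function('n')(2), Pow(1, -1))), 5), 2)), 36) = Mul(Mul(-41, Pow(Add(Add(Mul(1, Pow(Rational(-1, 17), -1)), Mul(2, Pow(1, -1))), 5), 2)), 36) = Mul(Mul(-41, Pow(Add(Add(Mul(1, -17), Mul(2, 1)), 5), 2)), 36) = Mul(Mul(-41, Pow(Add(Add(-17, 2), 5), 2)), 36) = Mul(Mul(-41, Pow(Add(-15, 5), 2)), 36) = Mul(Mul(-41, Pow(-10, 2)), 36) = Mul(Mul(-41, 100), 36) = Mul(-4100, 36) = -147600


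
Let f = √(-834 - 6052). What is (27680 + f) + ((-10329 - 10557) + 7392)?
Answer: 14186 + I*√6886 ≈ 14186.0 + 82.982*I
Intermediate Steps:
f = I*√6886 (f = √(-6886) = I*√6886 ≈ 82.982*I)
(27680 + f) + ((-10329 - 10557) + 7392) = (27680 + I*√6886) + ((-10329 - 10557) + 7392) = (27680 + I*√6886) + (-20886 + 7392) = (27680 + I*√6886) - 13494 = 14186 + I*√6886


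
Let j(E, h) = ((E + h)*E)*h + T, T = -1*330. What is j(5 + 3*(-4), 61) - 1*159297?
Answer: -182685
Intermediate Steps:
T = -330
j(E, h) = -330 + E*h*(E + h) (j(E, h) = ((E + h)*E)*h - 330 = (E*(E + h))*h - 330 = E*h*(E + h) - 330 = -330 + E*h*(E + h))
j(5 + 3*(-4), 61) - 1*159297 = (-330 + (5 + 3*(-4))*61² + 61*(5 + 3*(-4))²) - 1*159297 = (-330 + (5 - 12)*3721 + 61*(5 - 12)²) - 159297 = (-330 - 7*3721 + 61*(-7)²) - 159297 = (-330 - 26047 + 61*49) - 159297 = (-330 - 26047 + 2989) - 159297 = -23388 - 159297 = -182685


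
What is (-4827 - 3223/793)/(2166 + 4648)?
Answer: -1915517/2701751 ≈ -0.70899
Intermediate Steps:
(-4827 - 3223/793)/(2166 + 4648) = (-4827 - 3223*1/793)/6814 = (-4827 - 3223/793)*(1/6814) = -3831034/793*1/6814 = -1915517/2701751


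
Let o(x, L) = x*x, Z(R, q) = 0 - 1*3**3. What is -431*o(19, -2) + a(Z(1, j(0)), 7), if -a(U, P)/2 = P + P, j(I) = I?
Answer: -155619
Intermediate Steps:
Z(R, q) = -27 (Z(R, q) = 0 - 1*27 = 0 - 27 = -27)
a(U, P) = -4*P (a(U, P) = -2*(P + P) = -4*P)
o(x, L) = x**2
-431*o(19, -2) + a(Z(1, j(0)), 7) = -431*19**2 - 4*7 = -431*361 - 28 = -155591 - 28 = -155619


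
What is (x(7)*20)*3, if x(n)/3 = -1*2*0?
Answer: 0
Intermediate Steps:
x(n) = 0 (x(n) = 3*(-1*2*0) = 3*(-2*0) = 3*0 = 0)
(x(7)*20)*3 = (0*20)*3 = 0*3 = 0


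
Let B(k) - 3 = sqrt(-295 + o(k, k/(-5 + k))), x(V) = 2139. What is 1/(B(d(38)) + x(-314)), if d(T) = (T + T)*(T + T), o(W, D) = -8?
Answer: 714/1529489 - I*sqrt(303)/4588467 ≈ 0.00046682 - 3.7936e-6*I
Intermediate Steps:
d(T) = 4*T**2 (d(T) = (2*T)*(2*T) = 4*T**2)
B(k) = 3 + I*sqrt(303) (B(k) = 3 + sqrt(-295 - 8) = 3 + sqrt(-303) = 3 + I*sqrt(303))
1/(B(d(38)) + x(-314)) = 1/((3 + I*sqrt(303)) + 2139) = 1/(2142 + I*sqrt(303))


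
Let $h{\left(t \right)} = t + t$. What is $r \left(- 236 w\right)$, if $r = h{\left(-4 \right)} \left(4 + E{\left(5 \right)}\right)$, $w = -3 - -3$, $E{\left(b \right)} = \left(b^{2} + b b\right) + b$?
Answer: $0$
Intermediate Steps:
$h{\left(t \right)} = 2 t$
$E{\left(b \right)} = b + 2 b^{2}$ ($E{\left(b \right)} = \left(b^{2} + b^{2}\right) + b = 2 b^{2} + b = b + 2 b^{2}$)
$w = 0$ ($w = -3 + 3 = 0$)
$r = -472$ ($r = 2 \left(-4\right) \left(4 + 5 \left(1 + 2 \cdot 5\right)\right) = - 8 \left(4 + 5 \left(1 + 10\right)\right) = - 8 \left(4 + 5 \cdot 11\right) = - 8 \left(4 + 55\right) = \left(-8\right) 59 = -472$)
$r \left(- 236 w\right) = - 472 \left(\left(-236\right) 0\right) = \left(-472\right) 0 = 0$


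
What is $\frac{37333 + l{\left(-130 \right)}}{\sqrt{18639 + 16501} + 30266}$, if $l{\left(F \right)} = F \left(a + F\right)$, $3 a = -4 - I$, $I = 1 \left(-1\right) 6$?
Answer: $\frac{2458189387}{1373993424} - \frac{162439 \sqrt{8785}}{1373993424} \approx 1.778$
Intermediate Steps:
$I = -6$ ($I = \left(-1\right) 6 = -6$)
$a = \frac{2}{3}$ ($a = \frac{-4 - -6}{3} = \frac{-4 + 6}{3} = \frac{1}{3} \cdot 2 = \frac{2}{3} \approx 0.66667$)
$l{\left(F \right)} = F \left(\frac{2}{3} + F\right)$
$\frac{37333 + l{\left(-130 \right)}}{\sqrt{18639 + 16501} + 30266} = \frac{37333 + \frac{1}{3} \left(-130\right) \left(2 + 3 \left(-130\right)\right)}{\sqrt{18639 + 16501} + 30266} = \frac{37333 + \frac{1}{3} \left(-130\right) \left(2 - 390\right)}{\sqrt{35140} + 30266} = \frac{37333 + \frac{1}{3} \left(-130\right) \left(-388\right)}{2 \sqrt{8785} + 30266} = \frac{37333 + \frac{50440}{3}}{30266 + 2 \sqrt{8785}} = \frac{162439}{3 \left(30266 + 2 \sqrt{8785}\right)}$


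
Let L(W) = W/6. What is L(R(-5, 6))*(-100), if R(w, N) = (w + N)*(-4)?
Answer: 200/3 ≈ 66.667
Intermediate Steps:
R(w, N) = -4*N - 4*w (R(w, N) = (N + w)*(-4) = -4*N - 4*w)
L(W) = W/6 (L(W) = W*(⅙) = W/6)
L(R(-5, 6))*(-100) = ((-4*6 - 4*(-5))/6)*(-100) = ((-24 + 20)/6)*(-100) = ((⅙)*(-4))*(-100) = -⅔*(-100) = 200/3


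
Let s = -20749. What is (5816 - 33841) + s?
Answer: -48774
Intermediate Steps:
(5816 - 33841) + s = (5816 - 33841) - 20749 = -28025 - 20749 = -48774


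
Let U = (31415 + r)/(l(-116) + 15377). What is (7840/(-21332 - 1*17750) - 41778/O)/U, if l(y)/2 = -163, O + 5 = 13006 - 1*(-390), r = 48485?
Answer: -6538730988759/10453857563450 ≈ -0.62548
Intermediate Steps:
O = 13391 (O = -5 + (13006 - 1*(-390)) = -5 + (13006 + 390) = -5 + 13396 = 13391)
l(y) = -326 (l(y) = 2*(-163) = -326)
U = 79900/15051 (U = (31415 + 48485)/(-326 + 15377) = 79900/15051 ≈ 5.3086)
(7840/(-21332 - 1*17750) - 41778/O)/U = (7840/(-21332 - 1*17750) - 41778/13391)/(79900/15051) = (7840/(-21332 - 17750) - 41778*1/13391)*(15051/79900) = (7840/(-39082) - 41778/13391)*(15051/79900) = (7840*(-1/39082) - 41778/13391)*(15051/79900) = (-3920/19541 - 41778/13391)*(15051/79900) = -868876618/261673531*15051/79900 = -6538730988759/10453857563450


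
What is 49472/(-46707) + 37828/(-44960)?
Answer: -997773379/524986680 ≈ -1.9006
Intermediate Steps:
49472/(-46707) + 37828/(-44960) = 49472*(-1/46707) + 37828*(-1/44960) = -49472/46707 - 9457/11240 = -997773379/524986680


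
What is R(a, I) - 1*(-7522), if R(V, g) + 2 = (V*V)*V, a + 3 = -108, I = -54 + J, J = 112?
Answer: -1360111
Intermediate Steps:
I = 58 (I = -54 + 112 = 58)
a = -111 (a = -3 - 108 = -111)
R(V, g) = -2 + V³ (R(V, g) = -2 + (V*V)*V = -2 + V²*V = -2 + V³)
R(a, I) - 1*(-7522) = (-2 + (-111)³) - 1*(-7522) = (-2 - 1367631) + 7522 = -1367633 + 7522 = -1360111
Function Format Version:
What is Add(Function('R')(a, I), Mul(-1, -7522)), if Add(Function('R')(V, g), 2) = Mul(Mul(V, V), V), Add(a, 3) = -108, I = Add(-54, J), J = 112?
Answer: -1360111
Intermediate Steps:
I = 58 (I = Add(-54, 112) = 58)
a = -111 (a = Add(-3, -108) = -111)
Function('R')(V, g) = Add(-2, Pow(V, 3)) (Function('R')(V, g) = Add(-2, Mul(Mul(V, V), V)) = Add(-2, Mul(Pow(V, 2), V)) = Add(-2, Pow(V, 3)))
Add(Function('R')(a, I), Mul(-1, -7522)) = Add(Add(-2, Pow(-111, 3)), Mul(-1, -7522)) = Add(Add(-2, -1367631), 7522) = Add(-1367633, 7522) = -1360111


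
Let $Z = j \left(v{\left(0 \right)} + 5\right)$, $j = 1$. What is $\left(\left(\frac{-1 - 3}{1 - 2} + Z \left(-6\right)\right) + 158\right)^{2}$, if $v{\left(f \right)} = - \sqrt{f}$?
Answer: $17424$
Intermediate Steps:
$Z = 5$ ($Z = 1 \left(- \sqrt{0} + 5\right) = 1 \left(\left(-1\right) 0 + 5\right) = 1 \left(0 + 5\right) = 1 \cdot 5 = 5$)
$\left(\left(\frac{-1 - 3}{1 - 2} + Z \left(-6\right)\right) + 158\right)^{2} = \left(\left(\frac{-1 - 3}{1 - 2} + 5 \left(-6\right)\right) + 158\right)^{2} = \left(\left(- \frac{4}{-1} - 30\right) + 158\right)^{2} = \left(\left(\left(-4\right) \left(-1\right) - 30\right) + 158\right)^{2} = \left(\left(4 - 30\right) + 158\right)^{2} = \left(-26 + 158\right)^{2} = 132^{2} = 17424$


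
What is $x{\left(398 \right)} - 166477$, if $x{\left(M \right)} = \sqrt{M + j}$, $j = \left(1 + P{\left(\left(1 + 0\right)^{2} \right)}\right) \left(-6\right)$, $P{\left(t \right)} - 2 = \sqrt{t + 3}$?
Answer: $-166477 + 4 \sqrt{23} \approx -1.6646 \cdot 10^{5}$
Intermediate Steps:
$P{\left(t \right)} = 2 + \sqrt{3 + t}$ ($P{\left(t \right)} = 2 + \sqrt{t + 3} = 2 + \sqrt{3 + t}$)
$j = -30$ ($j = \left(1 + \left(2 + \sqrt{3 + \left(1 + 0\right)^{2}}\right)\right) \left(-6\right) = \left(1 + \left(2 + \sqrt{3 + 1^{2}}\right)\right) \left(-6\right) = \left(1 + \left(2 + \sqrt{3 + 1}\right)\right) \left(-6\right) = \left(1 + \left(2 + \sqrt{4}\right)\right) \left(-6\right) = \left(1 + \left(2 + 2\right)\right) \left(-6\right) = \left(1 + 4\right) \left(-6\right) = 5 \left(-6\right) = -30$)
$x{\left(M \right)} = \sqrt{-30 + M}$ ($x{\left(M \right)} = \sqrt{M - 30} = \sqrt{-30 + M}$)
$x{\left(398 \right)} - 166477 = \sqrt{-30 + 398} - 166477 = \sqrt{368} - 166477 = 4 \sqrt{23} - 166477 = -166477 + 4 \sqrt{23}$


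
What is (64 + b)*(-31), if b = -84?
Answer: 620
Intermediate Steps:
(64 + b)*(-31) = (64 - 84)*(-31) = -20*(-31) = 620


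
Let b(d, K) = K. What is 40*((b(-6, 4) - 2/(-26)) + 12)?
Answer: 8360/13 ≈ 643.08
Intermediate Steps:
40*((b(-6, 4) - 2/(-26)) + 12) = 40*((4 - 2/(-26)) + 12) = 40*((4 - 2*(-1/26)) + 12) = 40*((4 + 1/13) + 12) = 40*(53/13 + 12) = 40*(209/13) = 8360/13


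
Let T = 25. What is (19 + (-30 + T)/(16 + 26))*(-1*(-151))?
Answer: 119743/42 ≈ 2851.0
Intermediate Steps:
(19 + (-30 + T)/(16 + 26))*(-1*(-151)) = (19 + (-30 + 25)/(16 + 26))*(-1*(-151)) = (19 - 5/42)*151 = (793/42)*151 = 119743/42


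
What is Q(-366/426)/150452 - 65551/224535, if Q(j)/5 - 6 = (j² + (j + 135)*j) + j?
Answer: -12583677715883/42573437608155 ≈ -0.29558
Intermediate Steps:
Q(j) = 30 + 5*j + 5*j² + 5*j*(135 + j) (Q(j) = 30 + 5*((j² + (j + 135)*j) + j) = 30 + 5*((j² + (135 + j)*j) + j) = 30 + 5*((j² + j*(135 + j)) + j) = 30 + 5*(j + j² + j*(135 + j)) = 30 + (5*j + 5*j² + 5*j*(135 + j)) = 30 + 5*j + 5*j² + 5*j*(135 + j))
Q(-366/426)/150452 - 65551/224535 = (30 + 10*(-366/426)² + 680*(-366/426))/150452 - 65551/224535 = (30 + 10*(-366*1/426)² + 680*(-366*1/426))*(1/150452) - 65551*1/224535 = (30 + 10*(-61/71)² + 680*(-61/71))*(1/150452) - 65551/224535 = (30 + 10*(3721/5041) - 41480/71)*(1/150452) - 65551/224535 = (30 + 37210/5041 - 41480/71)*(1/150452) - 65551/224535 = -2756640/5041*1/150452 - 65551/224535 = -689160/189607133 - 65551/224535 = -12583677715883/42573437608155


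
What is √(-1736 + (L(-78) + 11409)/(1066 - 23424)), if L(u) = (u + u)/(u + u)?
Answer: I*√4428811579/1597 ≈ 41.671*I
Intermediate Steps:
L(u) = 1 (L(u) = (2*u)/((2*u)) = (2*u)*(1/(2*u)) = 1)
√(-1736 + (L(-78) + 11409)/(1066 - 23424)) = √(-1736 + (1 + 11409)/(1066 - 23424)) = √(-1736 + 11410/(-22358)) = √(-1736 + 11410*(-1/22358)) = √(-1736 - 815/1597) = √(-2773207/1597) = I*√4428811579/1597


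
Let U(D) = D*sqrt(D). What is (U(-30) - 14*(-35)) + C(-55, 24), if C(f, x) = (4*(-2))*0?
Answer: 490 - 30*I*sqrt(30) ≈ 490.0 - 164.32*I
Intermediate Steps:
C(f, x) = 0 (C(f, x) = -8*0 = 0)
U(D) = D**(3/2)
(U(-30) - 14*(-35)) + C(-55, 24) = ((-30)**(3/2) - 14*(-35)) + 0 = (-30*I*sqrt(30) + 490) + 0 = (490 - 30*I*sqrt(30)) + 0 = 490 - 30*I*sqrt(30)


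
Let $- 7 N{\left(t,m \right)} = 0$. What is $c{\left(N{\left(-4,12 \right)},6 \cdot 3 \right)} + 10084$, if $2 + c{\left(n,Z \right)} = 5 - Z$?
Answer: $10069$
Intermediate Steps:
$N{\left(t,m \right)} = 0$ ($N{\left(t,m \right)} = \left(- \frac{1}{7}\right) 0 = 0$)
$c{\left(n,Z \right)} = 3 - Z$ ($c{\left(n,Z \right)} = -2 - \left(-5 + Z\right) = 3 - Z$)
$c{\left(N{\left(-4,12 \right)},6 \cdot 3 \right)} + 10084 = \left(3 - 6 \cdot 3\right) + 10084 = \left(3 - 18\right) + 10084 = -15 + 10084 = 10069$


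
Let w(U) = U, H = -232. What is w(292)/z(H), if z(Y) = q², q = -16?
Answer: 73/64 ≈ 1.1406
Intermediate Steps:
z(Y) = 256 (z(Y) = (-16)² = 256)
w(292)/z(H) = 292/256 = 292*(1/256) = 73/64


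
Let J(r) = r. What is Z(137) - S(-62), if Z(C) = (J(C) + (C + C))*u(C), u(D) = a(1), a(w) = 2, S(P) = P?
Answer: 884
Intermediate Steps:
u(D) = 2
Z(C) = 6*C (Z(C) = (C + (C + C))*2 = (C + 2*C)*2 = (3*C)*2 = 6*C)
Z(137) - S(-62) = 6*137 - 1*(-62) = 822 + 62 = 884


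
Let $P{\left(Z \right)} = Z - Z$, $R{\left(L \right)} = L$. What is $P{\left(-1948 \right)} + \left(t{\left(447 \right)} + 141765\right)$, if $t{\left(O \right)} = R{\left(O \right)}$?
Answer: $142212$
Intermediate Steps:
$P{\left(Z \right)} = 0$
$t{\left(O \right)} = O$
$P{\left(-1948 \right)} + \left(t{\left(447 \right)} + 141765\right) = 0 + \left(447 + 141765\right) = 0 + 142212 = 142212$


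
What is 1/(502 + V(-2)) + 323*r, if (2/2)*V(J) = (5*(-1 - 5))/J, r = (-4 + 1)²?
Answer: 1502920/517 ≈ 2907.0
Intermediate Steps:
r = 9 (r = (-3)² = 9)
V(J) = -30/J (V(J) = (5*(-1 - 5))/J = (5*(-6))/J = -30/J)
1/(502 + V(-2)) + 323*r = 1/(502 - 30/(-2)) + 323*9 = 1/(502 - 30*(-½)) + 2907 = 1/(502 + 15) + 2907 = 1/517 + 2907 = 1502920/517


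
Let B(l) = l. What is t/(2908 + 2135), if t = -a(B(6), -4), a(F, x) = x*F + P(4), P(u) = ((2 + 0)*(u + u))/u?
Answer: 20/5043 ≈ 0.0039659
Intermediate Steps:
P(u) = 4 (P(u) = (2*(2*u))/u = (4*u)/u = 4)
a(F, x) = 4 + F*x (a(F, x) = x*F + 4 = F*x + 4 = 4 + F*x)
t = 20 (t = -(4 + 6*(-4)) = -(4 - 24) = -1*(-20) = 20)
t/(2908 + 2135) = 20/(2908 + 2135) = 20/5043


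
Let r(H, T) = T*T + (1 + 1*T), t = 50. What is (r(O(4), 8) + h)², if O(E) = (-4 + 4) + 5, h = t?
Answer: 15129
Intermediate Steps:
h = 50
O(E) = 5 (O(E) = 0 + 5 = 5)
r(H, T) = 1 + T + T² (r(H, T) = T² + (1 + T) = 1 + T + T²)
(r(O(4), 8) + h)² = ((1 + 8 + 8²) + 50)² = ((1 + 8 + 64) + 50)² = (73 + 50)² = 123² = 15129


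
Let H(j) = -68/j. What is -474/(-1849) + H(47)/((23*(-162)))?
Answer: 41566780/161900289 ≈ 0.25674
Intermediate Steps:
-474/(-1849) + H(47)/((23*(-162))) = -474/(-1849) + (-68/47)/((23*(-162))) = -474*(-1/1849) - 68*1/47/(-3726) = 474/1849 - 68/47*(-1/3726) = 474/1849 + 34/87561 = 41566780/161900289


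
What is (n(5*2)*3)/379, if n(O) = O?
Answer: 30/379 ≈ 0.079156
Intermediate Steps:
(n(5*2)*3)/379 = ((5*2)*3)/379 = (10*3)*(1/379) = 30*(1/379) = 30/379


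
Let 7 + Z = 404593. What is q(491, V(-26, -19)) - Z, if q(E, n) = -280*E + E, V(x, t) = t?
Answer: -541575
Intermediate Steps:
Z = 404586 (Z = -7 + 404593 = 404586)
q(E, n) = -279*E
q(491, V(-26, -19)) - Z = -279*491 - 1*404586 = -136989 - 404586 = -541575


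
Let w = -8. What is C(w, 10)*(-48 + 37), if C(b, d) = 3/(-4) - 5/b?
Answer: 11/8 ≈ 1.3750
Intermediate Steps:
C(b, d) = -¾ - 5/b (C(b, d) = 3*(-¼) - 5/b = -¾ - 5/b)
C(w, 10)*(-48 + 37) = (-¾ - 5/(-8))*(-48 + 37) = (-¾ - 5*(-⅛))*(-11) = (-¾ + 5/8)*(-11) = -⅛*(-11) = 11/8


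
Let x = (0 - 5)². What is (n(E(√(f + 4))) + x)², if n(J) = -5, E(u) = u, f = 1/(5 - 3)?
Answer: 400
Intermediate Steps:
f = ½ (f = 1/2 = ½ ≈ 0.50000)
x = 25 (x = (-5)² = 25)
(n(E(√(f + 4))) + x)² = (-5 + 25)² = 20² = 400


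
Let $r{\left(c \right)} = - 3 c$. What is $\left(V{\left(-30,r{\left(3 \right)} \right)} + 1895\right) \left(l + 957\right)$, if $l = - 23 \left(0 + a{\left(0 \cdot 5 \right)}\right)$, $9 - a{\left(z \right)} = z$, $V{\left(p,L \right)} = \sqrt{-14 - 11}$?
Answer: $1421250 + 3750 i \approx 1.4213 \cdot 10^{6} + 3750.0 i$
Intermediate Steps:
$V{\left(p,L \right)} = 5 i$ ($V{\left(p,L \right)} = \sqrt{-25} = 5 i$)
$a{\left(z \right)} = 9 - z$
$l = -207$ ($l = - 23 \left(0 + \left(9 - 0 \cdot 5\right)\right) = - 23 \left(0 + \left(9 - 0\right)\right) = - 23 \left(0 + \left(9 + 0\right)\right) = - 23 \left(0 + 9\right) = \left(-23\right) 9 = -207$)
$\left(V{\left(-30,r{\left(3 \right)} \right)} + 1895\right) \left(l + 957\right) = \left(5 i + 1895\right) \left(-207 + 957\right) = \left(1895 + 5 i\right) 750 = 1421250 + 3750 i$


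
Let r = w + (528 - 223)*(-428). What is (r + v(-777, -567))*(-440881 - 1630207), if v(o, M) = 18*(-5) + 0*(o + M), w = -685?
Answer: 271964920720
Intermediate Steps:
v(o, M) = -90 (v(o, M) = -90 + 0*(M + o) = -90 + 0 = -90)
r = -131225 (r = -685 + (528 - 223)*(-428) = -685 + 305*(-428) = -685 - 130540 = -131225)
(r + v(-777, -567))*(-440881 - 1630207) = (-131225 - 90)*(-440881 - 1630207) = -131315*(-2071088) = 271964920720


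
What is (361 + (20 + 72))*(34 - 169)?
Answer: -61155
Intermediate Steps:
(361 + (20 + 72))*(34 - 169) = (361 + 92)*(-135) = 453*(-135) = -61155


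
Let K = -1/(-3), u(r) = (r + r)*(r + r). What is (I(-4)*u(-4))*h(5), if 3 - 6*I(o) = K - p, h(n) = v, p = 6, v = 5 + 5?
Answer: 8320/9 ≈ 924.44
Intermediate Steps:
u(r) = 4*r² (u(r) = (2*r)*(2*r) = 4*r²)
v = 10
K = ⅓ (K = -1*(-⅓) = ⅓ ≈ 0.33333)
h(n) = 10
I(o) = 13/9 (I(o) = ½ - (⅓ - 1*6)/6 = ½ - (⅓ - 6)/6 = ½ - ⅙*(-17/3) = ½ + 17/18 = 13/9)
(I(-4)*u(-4))*h(5) = (13*(4*(-4)²)/9)*10 = (13*(4*16)/9)*10 = ((13/9)*64)*10 = (832/9)*10 = 8320/9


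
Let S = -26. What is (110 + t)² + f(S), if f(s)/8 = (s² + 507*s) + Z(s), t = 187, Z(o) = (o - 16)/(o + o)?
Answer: -153823/13 ≈ -11833.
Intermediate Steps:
Z(o) = (-16 + o)/(2*o) (Z(o) = (-16 + o)/((2*o)) = (-16 + o)*(1/(2*o)) = (-16 + o)/(2*o))
f(s) = 8*s² + 4056*s + 4*(-16 + s)/s (f(s) = 8*((s² + 507*s) + (-16 + s)/(2*s)) = 8*(s² + 507*s + (-16 + s)/(2*s)) = 8*s² + 4056*s + 4*(-16 + s)/s)
(110 + t)² + f(S) = (110 + 187)² + (4 - 64/(-26) + 8*(-26)² + 4056*(-26)) = 297² + (4 - 64*(-1/26) + 8*676 - 105456) = 88209 + (4 + 32/13 + 5408 - 105456) = 88209 - 1300540/13 = -153823/13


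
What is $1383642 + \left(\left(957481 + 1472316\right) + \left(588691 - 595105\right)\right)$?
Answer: $3807025$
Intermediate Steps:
$1383642 + \left(\left(957481 + 1472316\right) + \left(588691 - 595105\right)\right) = 1383642 + \left(2429797 + \left(588691 - 595105\right)\right) = 1383642 + \left(2429797 - 6414\right) = 1383642 + 2423383 = 3807025$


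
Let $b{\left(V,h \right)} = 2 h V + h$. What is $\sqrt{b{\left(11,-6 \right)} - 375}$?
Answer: $3 i \sqrt{57} \approx 22.65 i$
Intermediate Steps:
$b{\left(V,h \right)} = h + 2 V h$ ($b{\left(V,h \right)} = 2 V h + h = h + 2 V h$)
$\sqrt{b{\left(11,-6 \right)} - 375} = \sqrt{- 6 \left(1 + 2 \cdot 11\right) - 375} = \sqrt{- 6 \left(1 + 22\right) - 375} = \sqrt{\left(-6\right) 23 - 375} = \sqrt{-138 - 375} = \sqrt{-513} = 3 i \sqrt{57}$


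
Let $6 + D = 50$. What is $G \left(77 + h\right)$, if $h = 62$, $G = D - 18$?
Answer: $3614$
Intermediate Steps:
$D = 44$ ($D = -6 + 50 = 44$)
$G = 26$ ($G = 44 - 18 = 26$)
$G \left(77 + h\right) = 26 \left(77 + 62\right) = 26 \cdot 139 = 3614$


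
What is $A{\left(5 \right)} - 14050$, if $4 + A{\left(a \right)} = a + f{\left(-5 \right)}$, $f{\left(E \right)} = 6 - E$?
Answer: $-14038$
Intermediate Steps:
$A{\left(a \right)} = 7 + a$ ($A{\left(a \right)} = -4 + \left(a + \left(6 - -5\right)\right) = -4 + \left(a + \left(6 + 5\right)\right) = -4 + \left(a + 11\right) = -4 + \left(11 + a\right) = 7 + a$)
$A{\left(5 \right)} - 14050 = \left(7 + 5\right) - 14050 = 12 - 14050 = -14038$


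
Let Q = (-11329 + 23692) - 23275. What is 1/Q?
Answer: -1/10912 ≈ -9.1642e-5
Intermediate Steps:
Q = -10912 (Q = 12363 - 23275 = -10912)
1/Q = 1/(-10912) = -1/10912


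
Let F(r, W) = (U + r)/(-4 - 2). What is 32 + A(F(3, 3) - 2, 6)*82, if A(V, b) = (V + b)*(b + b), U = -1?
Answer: 3640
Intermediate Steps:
F(r, W) = ⅙ - r/6 (F(r, W) = (-1 + r)/(-4 - 2) = (-1 + r)/(-6) = (-1 + r)*(-⅙) = ⅙ - r/6)
A(V, b) = 2*b*(V + b) (A(V, b) = (V + b)*(2*b) = 2*b*(V + b))
32 + A(F(3, 3) - 2, 6)*82 = 32 + (2*6*(((⅙ - ⅙*3) - 2) + 6))*82 = 32 + (2*6*(((⅙ - ½) - 2) + 6))*82 = 32 + (2*6*((-⅓ - 2) + 6))*82 = 32 + (2*6*(-7/3 + 6))*82 = 32 + (2*6*(11/3))*82 = 32 + 44*82 = 32 + 3608 = 3640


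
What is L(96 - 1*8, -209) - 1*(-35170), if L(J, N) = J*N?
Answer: 16778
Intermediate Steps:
L(96 - 1*8, -209) - 1*(-35170) = (96 - 1*8)*(-209) - 1*(-35170) = (96 - 8)*(-209) + 35170 = 88*(-209) + 35170 = -18392 + 35170 = 16778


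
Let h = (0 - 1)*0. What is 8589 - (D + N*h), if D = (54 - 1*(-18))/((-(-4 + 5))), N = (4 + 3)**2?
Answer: 8661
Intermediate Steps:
N = 49 (N = 7**2 = 49)
h = 0 (h = -1*0 = 0)
D = -72 (D = (54 + 18)/((-1*1)) = 72/(-1) = 72*(-1) = -72)
8589 - (D + N*h) = 8589 - (-72 + 49*0) = 8589 - (-72 + 0) = 8589 - 1*(-72) = 8589 + 72 = 8661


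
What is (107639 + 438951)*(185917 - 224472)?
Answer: -21073777450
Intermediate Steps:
(107639 + 438951)*(185917 - 224472) = 546590*(-38555) = -21073777450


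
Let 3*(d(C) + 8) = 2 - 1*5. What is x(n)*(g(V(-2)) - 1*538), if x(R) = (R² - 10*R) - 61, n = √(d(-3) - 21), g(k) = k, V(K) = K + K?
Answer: 49322 + 5420*I*√30 ≈ 49322.0 + 29687.0*I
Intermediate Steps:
d(C) = -9 (d(C) = -8 + (2 - 1*5)/3 = -8 + (2 - 5)/3 = -8 + (⅓)*(-3) = -8 - 1 = -9)
V(K) = 2*K
n = I*√30 (n = √(-9 - 21) = √(-30) = I*√30 ≈ 5.4772*I)
x(R) = -61 + R² - 10*R
x(n)*(g(V(-2)) - 1*538) = (-61 + (I*√30)² - 10*I*√30)*(2*(-2) - 1*538) = (-61 - 30 - 10*I*√30)*(-4 - 538) = (-91 - 10*I*√30)*(-542) = 49322 + 5420*I*√30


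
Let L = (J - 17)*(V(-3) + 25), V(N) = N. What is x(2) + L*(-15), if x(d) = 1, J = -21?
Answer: 12541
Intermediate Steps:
L = -836 (L = (-21 - 17)*(-3 + 25) = -38*22 = -836)
x(2) + L*(-15) = 1 - 836*(-15) = 1 + 12540 = 12541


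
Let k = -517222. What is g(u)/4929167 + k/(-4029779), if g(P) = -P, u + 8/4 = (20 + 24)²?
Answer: 2541680021488/19863453664093 ≈ 0.12796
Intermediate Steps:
u = 1934 (u = -2 + (20 + 24)² = -2 + 44² = -2 + 1936 = 1934)
g(u)/4929167 + k/(-4029779) = -1*1934/4929167 - 517222/(-4029779) = -1934*1/4929167 - 517222*(-1/4029779) = -1934/4929167 + 517222/4029779 = 2541680021488/19863453664093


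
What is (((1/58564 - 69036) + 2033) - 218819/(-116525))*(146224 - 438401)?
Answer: 133591229008524309043/6824170100 ≈ 1.9576e+10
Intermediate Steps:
(((1/58564 - 69036) + 2033) - 218819/(-116525))*(146224 - 438401) = (((1/58564 - 69036) + 2033) - 218819*(-1/116525))*(-292177) = ((-4043024303/58564 + 2033) + 218819/116525)*(-292177) = (-3923963691/58564 + 218819/116525)*(-292177) = -457227054177859/6824170100*(-292177) = 133591229008524309043/6824170100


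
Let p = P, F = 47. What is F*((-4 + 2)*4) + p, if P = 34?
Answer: -342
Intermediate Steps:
p = 34
F*((-4 + 2)*4) + p = 47*((-4 + 2)*4) + 34 = 47*(-2*4) + 34 = 47*(-8) + 34 = -376 + 34 = -342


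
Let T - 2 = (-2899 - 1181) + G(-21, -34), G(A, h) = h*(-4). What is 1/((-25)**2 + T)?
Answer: -1/3317 ≈ -0.00030148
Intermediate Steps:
G(A, h) = -4*h
T = -3942 (T = 2 + ((-2899 - 1181) - 4*(-34)) = 2 + (-4080 + 136) = 2 - 3944 = -3942)
1/((-25)**2 + T) = 1/((-25)**2 - 3942) = 1/(625 - 3942) = 1/(-3317) = -1/3317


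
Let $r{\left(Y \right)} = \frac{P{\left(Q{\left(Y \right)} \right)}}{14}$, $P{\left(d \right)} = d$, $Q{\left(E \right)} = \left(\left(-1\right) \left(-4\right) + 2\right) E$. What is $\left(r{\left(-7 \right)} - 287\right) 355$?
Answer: $-102950$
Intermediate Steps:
$Q{\left(E \right)} = 6 E$ ($Q{\left(E \right)} = \left(4 + 2\right) E = 6 E$)
$r{\left(Y \right)} = \frac{3 Y}{7}$ ($r{\left(Y \right)} = \frac{6 Y}{14} = 6 Y \frac{1}{14} = \frac{3 Y}{7}$)
$\left(r{\left(-7 \right)} - 287\right) 355 = \left(\frac{3}{7} \left(-7\right) - 287\right) 355 = \left(-3 - 287\right) 355 = \left(-290\right) 355 = -102950$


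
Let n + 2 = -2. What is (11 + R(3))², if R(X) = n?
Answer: 49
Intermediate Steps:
n = -4 (n = -2 - 2 = -4)
R(X) = -4
(11 + R(3))² = (11 - 4)² = 7² = 49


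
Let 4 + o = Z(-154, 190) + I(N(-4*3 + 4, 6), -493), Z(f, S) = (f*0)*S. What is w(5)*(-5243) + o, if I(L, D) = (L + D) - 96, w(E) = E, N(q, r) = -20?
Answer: -26828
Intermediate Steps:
Z(f, S) = 0 (Z(f, S) = 0*S = 0)
I(L, D) = -96 + D + L (I(L, D) = (D + L) - 96 = -96 + D + L)
o = -613 (o = -4 + (0 + (-96 - 493 - 20)) = -4 + (0 - 609) = -4 - 609 = -613)
w(5)*(-5243) + o = 5*(-5243) - 613 = -26215 - 613 = -26828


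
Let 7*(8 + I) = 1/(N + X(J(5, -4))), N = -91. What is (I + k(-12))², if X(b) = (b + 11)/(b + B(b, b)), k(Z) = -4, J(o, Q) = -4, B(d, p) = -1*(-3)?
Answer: 67782289/470596 ≈ 144.03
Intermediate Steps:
B(d, p) = 3
X(b) = (11 + b)/(3 + b) (X(b) = (b + 11)/(b + 3) = (11 + b)/(3 + b))
I = -5489/686 (I = -8 + 1/(7*(-91 + (11 - 4)/(3 - 4))) = -8 + 1/(7*(-91 + 7/(-1))) = -8 + 1/(7*(-91 - 1*7)) = -8 + 1/(7*(-91 - 7)) = -8 + (⅐)/(-98) = -8 + (⅐)*(-1/98) = -8 - 1/686 = -5489/686 ≈ -8.0015)
(I + k(-12))² = (-5489/686 - 4)² = (-8233/686)² = 67782289/470596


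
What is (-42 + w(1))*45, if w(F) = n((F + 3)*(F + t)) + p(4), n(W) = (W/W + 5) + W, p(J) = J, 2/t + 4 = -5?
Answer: -1300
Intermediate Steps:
t = -2/9 (t = 2/(-4 - 5) = 2/(-9) = 2*(-⅑) = -2/9 ≈ -0.22222)
n(W) = 6 + W (n(W) = (1 + 5) + W = 6 + W)
w(F) = 10 + (3 + F)*(-2/9 + F) (w(F) = (6 + (F + 3)*(F - 2/9)) + 4 = (6 + (3 + F)*(-2/9 + F)) + 4 = 10 + (3 + F)*(-2/9 + F))
(-42 + w(1))*45 = (-42 + (28/3 + 1² + (25/9)*1))*45 = (-42 + (28/3 + 1 + 25/9))*45 = (-42 + 118/9)*45 = -260/9*45 = -1300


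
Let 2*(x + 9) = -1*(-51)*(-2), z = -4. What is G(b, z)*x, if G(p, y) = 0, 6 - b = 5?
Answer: 0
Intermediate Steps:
b = 1 (b = 6 - 1*5 = 6 - 5 = 1)
x = -60 (x = -9 + (-1*(-51)*(-2))/2 = -9 + (51*(-2))/2 = -9 + (½)*(-102) = -9 - 51 = -60)
G(b, z)*x = 0*(-60) = 0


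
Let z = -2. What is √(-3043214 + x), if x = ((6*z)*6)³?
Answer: I*√3416462 ≈ 1848.4*I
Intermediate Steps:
x = -373248 (x = ((6*(-2))*6)³ = (-12*6)³ = (-72)³ = -373248)
√(-3043214 + x) = √(-3043214 - 373248) = √(-3416462) = I*√3416462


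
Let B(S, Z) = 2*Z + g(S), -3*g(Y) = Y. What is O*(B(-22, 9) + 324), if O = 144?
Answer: 50304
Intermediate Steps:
g(Y) = -Y/3
B(S, Z) = 2*Z - S/3
O*(B(-22, 9) + 324) = 144*((2*9 - ⅓*(-22)) + 324) = 144*((18 + 22/3) + 324) = 144*(76/3 + 324) = 144*(1048/3) = 50304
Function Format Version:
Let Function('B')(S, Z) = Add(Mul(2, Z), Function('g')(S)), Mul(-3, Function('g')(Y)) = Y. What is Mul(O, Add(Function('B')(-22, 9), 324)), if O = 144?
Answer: 50304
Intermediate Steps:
Function('g')(Y) = Mul(Rational(-1, 3), Y)
Function('B')(S, Z) = Add(Mul(2, Z), Mul(Rational(-1, 3), S))
Mul(O, Add(Function('B')(-22, 9), 324)) = Mul(144, Add(Add(Mul(2, 9), Mul(Rational(-1, 3), -22)), 324)) = Mul(144, Add(Add(18, Rational(22, 3)), 324)) = Mul(144, Add(Rational(76, 3), 324)) = Mul(144, Rational(1048, 3)) = 50304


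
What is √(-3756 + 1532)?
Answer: 4*I*√139 ≈ 47.159*I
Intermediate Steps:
√(-3756 + 1532) = √(-2224) = 4*I*√139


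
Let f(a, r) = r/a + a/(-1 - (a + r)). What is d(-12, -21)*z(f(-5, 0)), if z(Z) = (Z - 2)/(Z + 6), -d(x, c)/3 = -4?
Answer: -156/19 ≈ -8.2105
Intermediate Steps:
d(x, c) = 12 (d(x, c) = -3*(-4) = 12)
f(a, r) = a/(-1 - a - r) + r/a (f(a, r) = r/a + a/(-1 + (-a - r)) = r/a + a/(-1 - a - r) = a/(-1 - a - r) + r/a)
z(Z) = (-2 + Z)/(6 + Z)
d(-12, -21)*z(f(-5, 0)) = 12*((-2 + (0 + 0**2 - 1*(-5)**2 - 5*0)/((-5)*(1 - 5 + 0)))/(6 + (0 + 0**2 - 1*(-5)**2 - 5*0)/((-5)*(1 - 5 + 0)))) = 12*((-2 - 1/5*(0 + 0 - 1*25 + 0)/(-4))/(6 - 1/5*(0 + 0 - 1*25 + 0)/(-4))) = 12*((-2 - 1/5*(-1/4)*(0 + 0 - 25 + 0))/(6 - 1/5*(-1/4)*(0 + 0 - 25 + 0))) = 12*((-2 - 1/5*(-1/4)*(-25))/(6 - 1/5*(-1/4)*(-25))) = 12*((-2 - 5/4)/(6 - 5/4)) = 12*(-13/4/(19/4)) = 12*((4/19)*(-13/4)) = 12*(-13/19) = -156/19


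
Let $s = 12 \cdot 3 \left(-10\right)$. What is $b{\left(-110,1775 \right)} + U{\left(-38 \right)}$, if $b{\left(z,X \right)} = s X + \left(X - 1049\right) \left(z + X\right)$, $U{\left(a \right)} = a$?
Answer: $569752$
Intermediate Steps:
$s = -360$ ($s = 36 \left(-10\right) = -360$)
$b{\left(z,X \right)} = - 360 X + \left(-1049 + X\right) \left(X + z\right)$ ($b{\left(z,X \right)} = - 360 X + \left(X - 1049\right) \left(z + X\right) = - 360 X + \left(-1049 + X\right) \left(X + z\right)$)
$b{\left(-110,1775 \right)} + U{\left(-38 \right)} = \left(1775^{2} - 2500975 - -115390 + 1775 \left(-110\right)\right) - 38 = \left(3150625 - 2500975 + 115390 - 195250\right) - 38 = 569790 - 38 = 569752$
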